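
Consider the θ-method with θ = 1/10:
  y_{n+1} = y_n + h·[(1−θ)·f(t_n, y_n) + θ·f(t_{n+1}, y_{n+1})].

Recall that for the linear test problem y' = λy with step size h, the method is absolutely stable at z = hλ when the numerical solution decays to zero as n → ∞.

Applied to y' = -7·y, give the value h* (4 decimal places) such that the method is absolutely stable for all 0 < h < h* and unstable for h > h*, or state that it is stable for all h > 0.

(-2.5000,0); λ=-7 ⇒ h* = (5/2)/7 = 0.3571.

With y'=λy (z=hλ):
  y_{n+1} = y_n + z·[9/10·y_n + 1/10·y_{n+1}] ⇒ (1 − 1/10z)y_{n+1} = (1 + 9/10z)y_n
  R(z) = (1 + 9/10z)/(1 − 1/10z).

Need |R(x)|<1, x<0.
x=-1.05: |R|=0.0498
R=−1: 1+9/10x = −1+1/10x ⇒ -4/5x=2 ⇒ x=2/(-4/5)=-2.5000
Confirm numerically:
  x=-2.457: |R|=0.97239 <1
  x=-1.432: |R|=0.25262 <1
  x=-1.323: |R|=0.16842 <1
  x=-3.005: |R|=1.31065 >1
  x=-2.842: |R|=1.21305 >1
Stable set (-2.5000, 0).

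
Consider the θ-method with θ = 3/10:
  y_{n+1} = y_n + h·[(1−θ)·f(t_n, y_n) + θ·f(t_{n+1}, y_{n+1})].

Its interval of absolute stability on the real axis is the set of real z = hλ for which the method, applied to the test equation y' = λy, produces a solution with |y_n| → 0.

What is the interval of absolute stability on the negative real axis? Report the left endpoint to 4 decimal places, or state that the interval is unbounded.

(-5.0000, 0).

Test eqn y'=λy, z=hλ:
  y_{n+1} = y_n + z·[7/10·y_n + 3/10·y_{n+1}] ⇒ (1 − 3/10z)y_{n+1} = (1 + 7/10z)y_n
  Hence R(z) = (1 + 7/10z)/(1 − 3/10z).

Need |R(x)|<1, x<0.
x=-1.51: |R|=0.0392
R=−1: 1+7/10x = −1+3/10x ⇒ -2/5x=2 ⇒ x=2/(-2/5)=-5.0000
Confirm numerically:
  x=-3.504: |R|=0.70827 <1
  x=-2.978: |R|=0.57283 <1
  x=-2.422: |R|=0.40276 <1
  x=-5.518: |R|=1.07803 >1
  x=-5.316: |R|=1.04871 >1
  x=-5.272: |R|=1.04214 >1
Interval (-5.0000, 0).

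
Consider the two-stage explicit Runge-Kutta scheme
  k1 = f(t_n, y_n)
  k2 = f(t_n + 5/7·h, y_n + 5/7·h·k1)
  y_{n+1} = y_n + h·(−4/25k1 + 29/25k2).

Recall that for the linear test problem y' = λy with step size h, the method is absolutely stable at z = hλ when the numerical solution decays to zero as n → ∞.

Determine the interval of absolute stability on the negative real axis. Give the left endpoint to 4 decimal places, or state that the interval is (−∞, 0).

With y'=λy (z=hλ):
  k1=λy_n ⇒ h·k1=z·y_n;  k2=λ(1+5/7z)y_n ⇒ h·k2=z(1+5/7z)y_n
  y_{n+1}/y_n = 1 − 4/25z + 29/25z(1+5/7z) = 1 + z + 29/35z²
  R(z) = 1 + z + 29/35z².

Find x<0 with |R(x)|<1.
x=-1.14: |R|=0.9368
R=1: x+29/35x²=0 ⇒ x=−35/29=-1.2069; min R=1−1/(4·29/35)=0.6983>−1
Confirm numerically:
  x=-1.134: |R|=0.93151 <1
  x=-0.821: |R|=0.73749 <1
  x=-0.675: |R|=0.70252 <1
  x=-1.769: |R|=1.82390 >1
  x=-1.595: |R|=1.51291 >1
Interval (-1.2069, 0).

(-1.2069, 0).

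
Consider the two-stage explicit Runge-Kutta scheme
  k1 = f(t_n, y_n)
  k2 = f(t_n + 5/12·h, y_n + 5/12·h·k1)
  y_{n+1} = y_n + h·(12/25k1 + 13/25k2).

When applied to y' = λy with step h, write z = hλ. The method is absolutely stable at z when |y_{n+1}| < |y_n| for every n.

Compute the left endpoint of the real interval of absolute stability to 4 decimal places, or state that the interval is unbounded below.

z* = -4.6154.

Test eqn y'=λy, z=hλ:
  k1=λy_n ⇒ h·k1=z·y_n;  k2=λ(1+5/12z)y_n ⇒ h·k2=z(1+5/12z)y_n
  y_{n+1}/y_n = 1 + 12/25z + 13/25z(1+5/12z) = 1 + z + 13/60z²
  ⇒ R(z) = 1 + z + 13/60z².

Need |R(x)|<1, x<0.
x=-0.73: |R|=0.3855
R=1: x+13/60x²=0 ⇒ x=−60/13=-4.6154; min R=1−1/(4·13/60)=-0.1538>−1
Confirm numerically:
  x=-3.812: |R|=0.33646 <1
  x=-2.770: |R|=0.10754 <1
  x=-2.377: |R|=0.15281 <1
  x=-5.205: |R|=1.66494 >1
  x=-5.181: |R|=1.63493 >1
Stable set (-4.6154, 0).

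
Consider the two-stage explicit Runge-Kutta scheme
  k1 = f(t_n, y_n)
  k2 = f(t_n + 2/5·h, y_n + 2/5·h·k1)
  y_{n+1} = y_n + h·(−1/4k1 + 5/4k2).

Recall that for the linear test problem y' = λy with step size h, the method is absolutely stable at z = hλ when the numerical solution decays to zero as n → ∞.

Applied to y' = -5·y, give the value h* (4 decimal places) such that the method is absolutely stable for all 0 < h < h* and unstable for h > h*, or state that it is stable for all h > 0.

On y'=λy, z=hλ:
  k1=λy_n ⇒ h·k1=z·y_n;  k2=λ(1+2/5z)y_n ⇒ h·k2=z(1+2/5z)y_n
  y_{n+1}/y_n = 1 − 1/4z + 5/4z(1+2/5z) = 1 + z + 1/2z²
  R(z) = 1 + z + 1/2z².

Need |R(x)|<1, x<0.
x=-0.74: |R|=0.5338
R=1: x+1/2x²=0 ⇒ x=−2=-2.0000; min R=1−1/(4·1/2)=0.5000>−1
Confirm numerically:
  x=-1.780: |R|=0.80420 <1
  x=-1.169: |R|=0.51428 <1
  x=-1.019: |R|=0.50018 <1
  x=-0.828: |R|=0.51479 <1
  x=-2.336: |R|=1.39245 >1
  x=-2.327: |R|=1.38046 >1
  x=-2.219: |R|=1.24298 >1
Interval (-2.0000, 0).

(-2.0000,0); λ=-5 ⇒ h* = (2)/5 = 0.4000.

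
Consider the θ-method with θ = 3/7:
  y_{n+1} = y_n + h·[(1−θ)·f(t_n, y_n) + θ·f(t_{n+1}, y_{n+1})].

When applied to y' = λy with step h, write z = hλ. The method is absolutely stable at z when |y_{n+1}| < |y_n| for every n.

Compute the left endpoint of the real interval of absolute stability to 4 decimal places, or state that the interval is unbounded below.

left endpoint -14.0000.

On y'=λy, z=hλ:
  y_{n+1} = y_n + z·[4/7·y_n + 3/7·y_{n+1}] ⇒ (1 − 3/7z)y_{n+1} = (1 + 4/7z)y_n
  R(z) = (1 + 4/7z)/(1 − 3/7z).

Boundary: |R(x)|=1, x<0.
x=-0.32: |R|=0.7186
R=−1: 1+4/7x = −1+3/7x ⇒ -1/7x=2 ⇒ x=2/(-1/7)=-14.0000
Confirm numerically:
  x=-12.417: |R|=0.96423 <1
  x=-10.317: |R|=0.90295 <1
  x=-7.401: |R|=0.77403 <1
  x=-14.558: |R|=1.01101 >1
  x=-14.270: |R|=1.00542 >1
So |R|<1 on (-14.0000, 0).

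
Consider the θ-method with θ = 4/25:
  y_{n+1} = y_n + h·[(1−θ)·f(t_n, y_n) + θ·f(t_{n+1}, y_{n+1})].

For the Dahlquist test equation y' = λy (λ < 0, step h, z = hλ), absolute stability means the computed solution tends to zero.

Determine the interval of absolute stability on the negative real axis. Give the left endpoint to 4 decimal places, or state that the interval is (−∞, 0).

(-2.9412, 0).

With y'=λy (z=hλ):
  y_{n+1} = y_n + z·[21/25·y_n + 4/25·y_{n+1}] ⇒ (1 − 4/25z)y_{n+1} = (1 + 21/25z)y_n
  R(z) = (1 + 21/25z)/(1 − 4/25z).

Boundary: |R(x)|=1, x<0.
x=-1.13: |R|=0.0430
R=−1: 1+21/25x = −1+4/25x ⇒ -17/25x=2 ⇒ x=2/(-17/25)=-2.9412
Confirm numerically:
  x=-2.187: |R|=0.62010 <1
  x=-2.092: |R|=0.56737 <1
  x=-2.059: |R|=0.54877 <1
  x=-1.300: |R|=0.07616 <1
  x=-3.484: |R|=1.23700 >1
  x=-3.102: |R|=1.07309 >1
Interval (-2.9412, 0).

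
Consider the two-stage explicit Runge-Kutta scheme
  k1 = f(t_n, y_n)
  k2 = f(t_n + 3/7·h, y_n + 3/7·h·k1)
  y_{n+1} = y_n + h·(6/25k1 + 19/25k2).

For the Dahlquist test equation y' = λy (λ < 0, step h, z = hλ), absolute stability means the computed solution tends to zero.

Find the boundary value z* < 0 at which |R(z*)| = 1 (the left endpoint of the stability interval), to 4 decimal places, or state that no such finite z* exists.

z* = -3.0702.

Test eqn y'=λy, z=hλ:
  k1=λy_n ⇒ h·k1=z·y_n;  k2=λ(1+3/7z)y_n ⇒ h·k2=z(1+3/7z)y_n
  y_{n+1}/y_n = 1 + 6/25z + 19/25z(1+3/7z) = 1 + z + 57/175z²
  so R(z) = 1 + z + 57/175z².

Solve |R(x)|<1 on ℝ⁻.
x=-1.3: |R|=0.2505
R=1: x+57/175x²=0 ⇒ x=−175/57=-3.0702; min R=1−1/(4·57/175)=0.2325>−1
Confirm numerically:
  x=-2.927: |R|=0.86350 <1
  x=-2.915: |R|=0.85267 <1
  x=-2.085: |R|=0.33095 <1
  x=-2.050: |R|=0.31881 <1
  x=-3.490: |R|=1.47723 >1
  x=-3.214: |R|=1.15056 >1
So |R|<1 on (-3.0702, 0).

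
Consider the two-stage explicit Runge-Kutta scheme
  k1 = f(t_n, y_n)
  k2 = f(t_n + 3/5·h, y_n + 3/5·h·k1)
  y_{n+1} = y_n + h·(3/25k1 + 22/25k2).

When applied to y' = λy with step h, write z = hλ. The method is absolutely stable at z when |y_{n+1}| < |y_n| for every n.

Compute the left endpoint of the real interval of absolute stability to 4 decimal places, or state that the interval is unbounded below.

z* = -1.8939.

On y'=λy, z=hλ:
  k1=λy_n ⇒ h·k1=z·y_n;  k2=λ(1+3/5z)y_n ⇒ h·k2=z(1+3/5z)y_n
  y_{n+1}/y_n = 1 + 3/25z + 22/25z(1+3/5z) = 1 + z + 66/125z²
  Hence R(z) = 1 + z + 66/125z².

Solve |R(x)|<1 on ℝ⁻.
x=-0.83: |R|=0.5337
R=1: x+66/125x²=0 ⇒ x=−125/66=-1.8939; min R=1−1/(4·66/125)=0.5265>−1
Confirm numerically:
  x=-1.731: |R|=0.85108 <1
  x=-1.292: |R|=0.58937 <1
  x=-1.275: |R|=0.58333 <1
  x=-1.239: |R|=0.57154 <1
  x=-2.290: |R|=1.47888 >1
  x=-2.265: |R|=1.44376 >1
  x=-2.192: |R|=1.34497 >1
So |R|<1 on (-1.8939, 0).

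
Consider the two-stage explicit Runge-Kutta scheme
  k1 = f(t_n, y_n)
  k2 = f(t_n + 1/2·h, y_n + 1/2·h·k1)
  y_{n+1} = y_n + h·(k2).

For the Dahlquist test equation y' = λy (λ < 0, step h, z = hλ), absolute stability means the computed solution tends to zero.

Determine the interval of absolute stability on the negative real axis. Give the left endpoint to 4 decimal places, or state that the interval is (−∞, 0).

z∈(-2.0000,0).

With y'=λy (z=hλ):
  k1=λy_n ⇒ h·k1=z·y_n;  k2=λ(1+1/2z)y_n ⇒ h·k2=z(1+1/2z)y_n
  y_{n+1}/y_n = 1 + z(1+1/2z) = 1 + z + 1/2z²
  Hence R(z) = 1 + z + 1/2z².

Boundary: |R(x)|=1, x<0.
x=-0.38: |R|=0.6922
R=1: x+1/2x²=0 ⇒ x=−2=-2.0000; min R=1−1/(4·1/2)=0.5000>−1
Confirm numerically:
  x=-1.913: |R|=0.91678 <1
  x=-1.723: |R|=0.76136 <1
  x=-1.541: |R|=0.64634 <1
  x=-1.393: |R|=0.57722 <1
  x=-2.353: |R|=1.41530 >1
  x=-2.252: |R|=1.28375 >1
  x=-2.067: |R|=1.06924 >1
So |R|<1 on (-2.0000, 0).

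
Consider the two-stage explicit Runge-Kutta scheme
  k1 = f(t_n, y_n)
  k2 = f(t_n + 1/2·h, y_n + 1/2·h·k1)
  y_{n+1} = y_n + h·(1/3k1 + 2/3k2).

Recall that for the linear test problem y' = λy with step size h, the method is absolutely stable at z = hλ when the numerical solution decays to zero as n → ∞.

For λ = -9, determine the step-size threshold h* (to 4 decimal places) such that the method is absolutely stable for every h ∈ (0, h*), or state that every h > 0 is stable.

Test eqn y'=λy, z=hλ:
  k1=λy_n ⇒ h·k1=z·y_n;  k2=λ(1+1/2z)y_n ⇒ h·k2=z(1+1/2z)y_n
  y_{n+1}/y_n = 1 + 1/3z + 2/3z(1+1/2z) = 1 + z + 1/3z²
  so R(z) = 1 + z + 1/3z².

Need |R(x)|<1, x<0.
x=-0.93: |R|=0.3583
R=1: x+1/3x²=0 ⇒ x=−3=-3.0000; min R=1−1/(4·1/3)=0.2500>−1
Confirm numerically:
  x=-1.948: |R|=0.31690 <1
  x=-1.398: |R|=0.25347 <1
  x=-1.257: |R|=0.26968 <1
  x=-1.255: |R|=0.27001 <1
  x=-3.487: |R|=1.56606 >1
  x=-3.081: |R|=1.08319 >1
Stable set (-3.0000, 0).

(-3.0000,0); λ=-9 ⇒ h* = (3)/9 = 0.3333.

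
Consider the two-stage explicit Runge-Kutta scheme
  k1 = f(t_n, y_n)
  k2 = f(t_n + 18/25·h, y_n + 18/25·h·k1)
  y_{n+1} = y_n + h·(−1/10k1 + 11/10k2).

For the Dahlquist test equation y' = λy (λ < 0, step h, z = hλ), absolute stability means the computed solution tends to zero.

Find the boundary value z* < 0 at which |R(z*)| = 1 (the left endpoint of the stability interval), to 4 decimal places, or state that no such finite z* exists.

left endpoint -1.2626.

Set f=λy, z=hλ:
  k1=λy_n ⇒ h·k1=z·y_n;  k2=λ(1+18/25z)y_n ⇒ h·k2=z(1+18/25z)y_n
  y_{n+1}/y_n = 1 − 1/10z + 11/10z(1+18/25z) = 1 + z + 99/125z²
  so R(z) = 1 + z + 99/125z².

Find x<0 with |R(x)|<1.
x=-0.94: |R|=0.7598
R=1: x+99/125x²=0 ⇒ x=−125/99=-1.2626; min R=1−1/(4·99/125)=0.6843>−1
Confirm numerically:
  x=-1.090: |R|=0.85098 <1
  x=-0.964: |R|=0.77200 <1
  x=-0.960: |R|=0.76991 <1
  x=-0.763: |R|=0.69808 <1
  x=-1.658: |R|=1.51918 >1
  x=-1.652: |R|=1.50945 >1
  x=-1.449: |R|=1.21388 >1
Interval (-1.2626, 0).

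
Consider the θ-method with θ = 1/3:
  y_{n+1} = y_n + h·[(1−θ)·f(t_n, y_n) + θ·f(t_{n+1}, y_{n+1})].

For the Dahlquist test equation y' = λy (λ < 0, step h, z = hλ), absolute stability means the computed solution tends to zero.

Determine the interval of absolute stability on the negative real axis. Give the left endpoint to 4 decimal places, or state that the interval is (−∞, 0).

Test eqn y'=λy, z=hλ:
  y_{n+1} = y_n + z·[2/3·y_n + 1/3·y_{n+1}] ⇒ (1 − 1/3z)y_{n+1} = (1 + 2/3z)y_n
  R(z) = (1 + 2/3z)/(1 − 1/3z).

Boundary: |R(x)|=1, x<0.
x=-0.68: |R|=0.4457
R=−1: 1+2/3x = −1+1/3x ⇒ -1/3x=2 ⇒ x=2/(-1/3)=-6.0000
Confirm numerically:
  x=-3.417: |R|=0.59748 <1
  x=-2.779: |R|=0.44264 <1
  x=-2.429: |R|=0.34224 <1
  x=-6.478: |R|=1.05043 >1
  x=-6.191: |R|=1.02078 >1
Interval (-6.0000, 0).

(-6.0000, 0).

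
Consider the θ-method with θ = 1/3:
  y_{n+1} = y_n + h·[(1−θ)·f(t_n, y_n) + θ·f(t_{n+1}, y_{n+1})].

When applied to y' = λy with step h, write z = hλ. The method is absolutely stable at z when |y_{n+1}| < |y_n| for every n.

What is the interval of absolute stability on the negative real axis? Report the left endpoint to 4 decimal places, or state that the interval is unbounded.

z∈(-6.0000,0).

Set f=λy, z=hλ:
  y_{n+1} = y_n + z·[2/3·y_n + 1/3·y_{n+1}] ⇒ (1 − 1/3z)y_{n+1} = (1 + 2/3z)y_n
  Hence R(z) = (1 + 2/3z)/(1 − 1/3z).

Boundary: |R(x)|=1, x<0.
x=-1.32: |R|=0.0833
R=−1: 1+2/3x = −1+1/3x ⇒ -1/3x=2 ⇒ x=2/(-1/3)=-6.0000
Confirm numerically:
  x=-5.715: |R|=0.96730 <1
  x=-4.602: |R|=0.81610 <1
  x=-3.224: |R|=0.55398 <1
  x=-6.511: |R|=1.05373 >1
  x=-6.505: |R|=1.05313 >1
  x=-6.167: |R|=1.01822 >1
Stable set (-6.0000, 0).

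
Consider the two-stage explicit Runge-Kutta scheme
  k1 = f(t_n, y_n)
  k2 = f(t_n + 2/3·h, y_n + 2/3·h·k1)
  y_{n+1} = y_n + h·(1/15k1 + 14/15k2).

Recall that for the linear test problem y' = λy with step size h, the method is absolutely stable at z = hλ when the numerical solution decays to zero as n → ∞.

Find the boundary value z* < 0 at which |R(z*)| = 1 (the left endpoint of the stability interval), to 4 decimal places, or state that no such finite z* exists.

On y'=λy, z=hλ:
  k1=λy_n ⇒ h·k1=z·y_n;  k2=λ(1+2/3z)y_n ⇒ h·k2=z(1+2/3z)y_n
  y_{n+1}/y_n = 1 + 1/15z + 14/15z(1+2/3z) = 1 + z + 28/45z²
  ⇒ R(z) = 1 + z + 28/45z².

Need |R(x)|<1, x<0.
x=-1.54: |R|=0.9357
R=1: x+28/45x²=0 ⇒ x=−45/28=-1.6071; min R=1−1/(4·28/45)=0.5982>−1
Confirm numerically:
  x=-1.289: |R|=0.74484 <1
  x=-0.789: |R|=0.59835 <1
  x=-0.777: |R|=0.59865 <1
  x=-0.679: |R|=0.60787 <1
  x=-2.113: |R|=1.66508 >1
  x=-2.061: |R|=1.58203 >1
  x=-1.892: |R|=1.33535 >1
Interval (-1.6071, 0).

z* = -1.6071.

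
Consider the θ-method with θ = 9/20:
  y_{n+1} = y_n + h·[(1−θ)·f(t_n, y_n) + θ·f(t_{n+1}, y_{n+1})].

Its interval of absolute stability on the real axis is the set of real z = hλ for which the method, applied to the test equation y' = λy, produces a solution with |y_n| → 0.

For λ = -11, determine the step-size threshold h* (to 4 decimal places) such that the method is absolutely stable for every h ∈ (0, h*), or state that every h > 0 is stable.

Test eqn y'=λy, z=hλ:
  y_{n+1} = y_n + z·[11/20·y_n + 9/20·y_{n+1}] ⇒ (1 − 9/20z)y_{n+1} = (1 + 11/20z)y_n
  so R(z) = (1 + 11/20z)/(1 − 9/20z).

Solve |R(x)|<1 on ℝ⁻.
x=-1.78: |R|=0.0117
R=−1: 1+11/20x = −1+9/20x ⇒ -1/10x=2 ⇒ x=2/(-1/10)=-20.0000
Confirm numerically:
  x=-17.443: |R|=0.97111 <1
  x=-12.658: |R|=0.89035 <1
  x=-10.687: |R|=0.83968 <1
  x=-20.537: |R|=1.00524 >1
  x=-20.506: |R|=1.00495 >1
  x=-20.021: |R|=1.00021 >1
Stable set (-20.0000, 0).

(-20.0000,0); λ=-11 ⇒ h* = (20)/11 = 1.8182.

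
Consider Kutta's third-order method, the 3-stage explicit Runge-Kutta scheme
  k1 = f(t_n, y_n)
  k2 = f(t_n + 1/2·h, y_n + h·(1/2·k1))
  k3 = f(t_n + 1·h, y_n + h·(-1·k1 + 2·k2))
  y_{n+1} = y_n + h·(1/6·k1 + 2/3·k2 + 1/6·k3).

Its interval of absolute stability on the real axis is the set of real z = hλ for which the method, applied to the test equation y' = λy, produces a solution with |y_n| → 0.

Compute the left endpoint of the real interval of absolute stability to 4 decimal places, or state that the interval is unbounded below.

With y'=λy (z=hλ):
  order 3, 3-stage ⇒ R(z)=1+z+z^2/2+z^3/6
  (e.g. R(-1.56)=0.02406, |R|=0.02406)

Solve |R(x)|<1 on ℝ⁻.
x=-1.56: |R|=0.0241
|R(-2.63)|=1.2035 |R(-2.19)|=0.5425 |R(-1.09)|=0.2882
Bisect:
  x_lo=-2.8221 |R|=1.5860  x_hi=-0.0565 |R|=0.9451
  mid=-1.43932 |R|=0.09954 →hi
  mid=-2.13072 |R|=0.47297 →hi
  mid=-2.47643 |R|=0.94127 →hi
  mid=-2.64928 |R|=1.23901 →lo
  mid=-2.56285 |R|=1.08430 →lo
  mid=-2.51964 |R|=1.01137 →lo
  mid=-2.49803 |R|=0.97597 →hi
  mid=-2.50883 |R|=0.99358 →hi
  ...
  [-2.51289,-2.51272] ⇒ x*=-2.5127
Stable set (-2.5127, 0).

z* = -2.5127.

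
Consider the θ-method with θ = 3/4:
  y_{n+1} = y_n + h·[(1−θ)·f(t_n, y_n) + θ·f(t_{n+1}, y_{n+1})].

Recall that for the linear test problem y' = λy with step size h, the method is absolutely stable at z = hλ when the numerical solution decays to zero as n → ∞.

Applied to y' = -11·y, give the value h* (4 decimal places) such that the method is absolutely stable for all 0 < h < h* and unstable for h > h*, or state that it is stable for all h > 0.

Set f=λy, z=hλ:
  y_{n+1} = y_n + z·[1/4·y_n + 3/4·y_{n+1}] ⇒ (1 − 3/4z)y_{n+1} = (1 + 1/4z)y_n
  R(z) = (1 + 1/4z)/(1 − 3/4z).

Find x<0 with |R(x)|<1.
x=-1.77: |R|=0.2395
x=-2: |R|=0.2000
x=-10: |R|=0.1765
x=-100: |R|=0.3158
θ=3/4≥1/2 ⇒ |1+1/4x|<|1−3/4x| ∀x<0 ⇒ interval (−∞,0).

unbounded; (−∞, 0). Any h>0 works for λ=-11.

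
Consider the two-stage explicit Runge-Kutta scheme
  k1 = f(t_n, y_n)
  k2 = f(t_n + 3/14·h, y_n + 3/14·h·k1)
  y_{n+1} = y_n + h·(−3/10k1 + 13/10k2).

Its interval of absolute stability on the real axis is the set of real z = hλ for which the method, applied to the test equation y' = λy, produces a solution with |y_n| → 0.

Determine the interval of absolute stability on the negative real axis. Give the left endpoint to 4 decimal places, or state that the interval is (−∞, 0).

Set f=λy, z=hλ:
  k1=λy_n ⇒ h·k1=z·y_n;  k2=λ(1+3/14z)y_n ⇒ h·k2=z(1+3/14z)y_n
  y_{n+1}/y_n = 1 − 3/10z + 13/10z(1+3/14z) = 1 + z + 39/140z²
  R(z) = 1 + z + 39/140z².

Solve |R(x)|<1 on ℝ⁻.
x=-1.39: |R|=0.1482
R=1: x+39/140x²=0 ⇒ x=−140/39=-3.5897; min R=1−1/(4·39/140)=0.1026>−1
Confirm numerically:
  x=-3.483: |R|=0.89643 <1
  x=-2.954: |R|=0.47685 <1
  x=-2.329: |R|=0.18204 <1
  x=-3.837: |R|=1.26429 >1
  x=-3.686: |R|=1.09884 >1
So |R|<1 on (-3.5897, 0).

(-3.5897, 0).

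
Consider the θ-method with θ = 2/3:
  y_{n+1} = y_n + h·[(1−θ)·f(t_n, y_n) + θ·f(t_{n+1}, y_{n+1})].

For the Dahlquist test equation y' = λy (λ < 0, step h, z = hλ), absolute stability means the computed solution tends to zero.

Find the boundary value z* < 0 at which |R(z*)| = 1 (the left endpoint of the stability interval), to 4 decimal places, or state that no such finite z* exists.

unbounded; (−∞, 0).

Set f=λy, z=hλ:
  y_{n+1} = y_n + z·[1/3·y_n + 2/3·y_{n+1}] ⇒ (1 − 2/3z)y_{n+1} = (1 + 1/3z)y_n
  Hence R(z) = (1 + 1/3z)/(1 − 2/3z).

Need |R(x)|<1, x<0.
x=-1.16: |R|=0.3459
x=-2: |R|=0.1429
x=-10: |R|=0.3043
x=-100: |R|=0.4778
θ=2/3≥1/2 ⇒ |1+1/3x|<|1−2/3x| ∀x<0 ⇒ unbounded interval.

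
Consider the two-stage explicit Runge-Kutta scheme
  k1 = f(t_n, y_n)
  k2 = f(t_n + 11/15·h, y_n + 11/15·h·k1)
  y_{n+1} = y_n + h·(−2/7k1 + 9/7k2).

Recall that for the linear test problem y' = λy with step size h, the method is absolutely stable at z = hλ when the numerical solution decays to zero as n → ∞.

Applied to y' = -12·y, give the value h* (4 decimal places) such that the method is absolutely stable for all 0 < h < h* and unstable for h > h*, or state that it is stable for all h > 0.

With y'=λy (z=hλ):
  k1=λy_n ⇒ h·k1=z·y_n;  k2=λ(1+11/15z)y_n ⇒ h·k2=z(1+11/15z)y_n
  y_{n+1}/y_n = 1 − 2/7z + 9/7z(1+11/15z) = 1 + z + 33/35z²
  R(z) = 1 + z + 33/35z².

Solve |R(x)|<1 on ℝ⁻.
x=-1.31: |R|=1.3080
R=1: x+33/35x²=0 ⇒ x=−35/33=-1.0606; min R=1−1/(4·33/35)=0.7348>−1
Confirm numerically:
  x=-0.854: |R|=0.83364 <1
  x=-0.841: |R|=0.82586 <1
  x=-0.758: |R|=0.78373 <1
  x=-0.640: |R|=0.74619 <1
  x=-1.552: |R|=1.71906 >1
  x=-1.428: |R|=1.49466 >1
  x=-1.403: |R|=1.45293 >1
Stable set (-1.0606, 0).

(-1.0606,0); λ=-12 ⇒ h* = (35/33)/12 = 0.0884.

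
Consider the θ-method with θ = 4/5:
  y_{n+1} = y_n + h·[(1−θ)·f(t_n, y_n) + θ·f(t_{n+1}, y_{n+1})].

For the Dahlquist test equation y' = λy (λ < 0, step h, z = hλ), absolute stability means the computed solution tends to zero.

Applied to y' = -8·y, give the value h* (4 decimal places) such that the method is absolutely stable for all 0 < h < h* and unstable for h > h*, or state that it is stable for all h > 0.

Test eqn y'=λy, z=hλ:
  y_{n+1} = y_n + z·[1/5·y_n + 4/5·y_{n+1}] ⇒ (1 − 4/5z)y_{n+1} = (1 + 1/5z)y_n
  so R(z) = (1 + 1/5z)/(1 − 4/5z).

Boundary: |R(x)|=1, x<0.
x=-0.56: |R|=0.6133
x=-2: |R|=0.2308
x=-10: |R|=0.1111
x=-100: |R|=0.2346
θ=4/5≥1/2 ⇒ |1+1/5x|<|1−4/5x| ∀x<0 ⇒ stable on all of ℝ⁻.

(−∞, 0) — no finite endpoint. Any h>0 works for λ=-8.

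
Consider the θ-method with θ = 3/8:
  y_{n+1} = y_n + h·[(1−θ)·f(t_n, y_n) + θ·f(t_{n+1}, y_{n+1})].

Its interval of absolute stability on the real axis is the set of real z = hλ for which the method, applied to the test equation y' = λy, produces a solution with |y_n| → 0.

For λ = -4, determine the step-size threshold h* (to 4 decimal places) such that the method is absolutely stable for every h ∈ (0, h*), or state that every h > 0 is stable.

Test eqn y'=λy, z=hλ:
  y_{n+1} = y_n + z·[5/8·y_n + 3/8·y_{n+1}] ⇒ (1 − 3/8z)y_{n+1} = (1 + 5/8z)y_n
  R(z) = (1 + 5/8z)/(1 − 3/8z).

Need |R(x)|<1, x<0.
x=-0.51: |R|=0.5719
R=−1: 1+5/8x = −1+3/8x ⇒ -1/4x=2 ⇒ x=2/(-1/4)=-8.0000
Confirm numerically:
  x=-6.927: |R|=0.92544 <1
  x=-5.806: |R|=0.82737 <1
  x=-3.224: |R|=0.45948 <1
  x=-8.577: |R|=1.03421 >1
  x=-8.555: |R|=1.03297 >1
  x=-8.246: |R|=1.01503 >1
Stable set (-8.0000, 0).

(-8.0000,0); λ=-4 ⇒ h* = (8)/4 = 2.0000.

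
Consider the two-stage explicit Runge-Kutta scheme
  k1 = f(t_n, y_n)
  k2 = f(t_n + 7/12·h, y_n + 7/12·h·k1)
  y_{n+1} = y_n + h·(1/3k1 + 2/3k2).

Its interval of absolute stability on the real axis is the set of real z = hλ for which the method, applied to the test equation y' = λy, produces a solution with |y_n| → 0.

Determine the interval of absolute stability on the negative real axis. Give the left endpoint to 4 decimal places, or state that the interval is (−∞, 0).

On y'=λy, z=hλ:
  k1=λy_n ⇒ h·k1=z·y_n;  k2=λ(1+7/12z)y_n ⇒ h·k2=z(1+7/12z)y_n
  y_{n+1}/y_n = 1 + 1/3z + 2/3z(1+7/12z) = 1 + z + 7/18z²
  Hence R(z) = 1 + z + 7/18z².

Boundary: |R(x)|=1, x<0.
x=-0.5: |R|=0.5972
R=1: x+7/18x²=0 ⇒ x=−18/7=-2.5714; min R=1−1/(4·7/18)=0.3571>−1
Confirm numerically:
  x=-1.997: |R|=0.55389 <1
  x=-1.964: |R|=0.53606 <1
  x=-1.932: |R|=0.51958 <1
  x=-3.166: |R|=1.73205 >1
  x=-2.954: |R|=1.43949 >1
Interval (-2.5714, 0).

z∈(-2.5714,0).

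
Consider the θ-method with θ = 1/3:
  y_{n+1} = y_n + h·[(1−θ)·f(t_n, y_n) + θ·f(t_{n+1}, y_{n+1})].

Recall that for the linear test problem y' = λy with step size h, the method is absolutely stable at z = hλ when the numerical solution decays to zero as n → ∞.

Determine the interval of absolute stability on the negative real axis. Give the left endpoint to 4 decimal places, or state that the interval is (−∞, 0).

Set f=λy, z=hλ:
  y_{n+1} = y_n + z·[2/3·y_n + 1/3·y_{n+1}] ⇒ (1 − 1/3z)y_{n+1} = (1 + 2/3z)y_n
  ⇒ R(z) = (1 + 2/3z)/(1 − 1/3z).

Find x<0 with |R(x)|<1.
x=-1.12: |R|=0.1845
R=−1: 1+2/3x = −1+1/3x ⇒ -1/3x=2 ⇒ x=2/(-1/3)=-6.0000
Confirm numerically:
  x=-5.855: |R|=0.98363 <1
  x=-5.404: |R|=0.92908 <1
  x=-2.703: |R|=0.42188 <1
  x=-6.275: |R|=1.02965 >1
  x=-6.268: |R|=1.02892 >1
  x=-6.245: |R|=1.02650 >1
Interval (-6.0000, 0).

(-6.0000, 0).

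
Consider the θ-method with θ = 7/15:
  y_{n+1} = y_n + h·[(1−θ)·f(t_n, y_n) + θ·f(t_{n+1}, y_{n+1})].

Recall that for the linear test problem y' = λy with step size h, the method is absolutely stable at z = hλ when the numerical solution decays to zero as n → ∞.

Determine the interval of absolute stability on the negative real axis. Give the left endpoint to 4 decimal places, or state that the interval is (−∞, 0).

With y'=λy (z=hλ):
  y_{n+1} = y_n + z·[8/15·y_n + 7/15·y_{n+1}] ⇒ (1 − 7/15z)y_{n+1} = (1 + 8/15z)y_n
  Hence R(z) = (1 + 8/15z)/(1 − 7/15z).

Find x<0 with |R(x)|<1.
x=-0.87: |R|=0.3812
R=−1: 1+8/15x = −1+7/15x ⇒ -1/15x=2 ⇒ x=2/(-1/15)=-30.0000
Confirm numerically:
  x=-27.153: |R|=0.98612 <1
  x=-26.702: |R|=0.98367 <1
  x=-21.510: |R|=0.94872 <1
  x=-15.282: |R|=0.87933 <1
  x=-30.522: |R|=1.00228 >1
  x=-30.487: |R|=1.00213 >1
  x=-30.046: |R|=1.00020 >1
So |R|<1 on (-30.0000, 0).

z∈(-30.0000,0).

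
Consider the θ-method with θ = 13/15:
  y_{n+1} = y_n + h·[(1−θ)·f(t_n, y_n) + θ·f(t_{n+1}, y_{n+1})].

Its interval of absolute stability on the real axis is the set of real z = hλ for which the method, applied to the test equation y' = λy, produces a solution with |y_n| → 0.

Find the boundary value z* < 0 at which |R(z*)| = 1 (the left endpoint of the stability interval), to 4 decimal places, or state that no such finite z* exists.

Set f=λy, z=hλ:
  y_{n+1} = y_n + z·[2/15·y_n + 13/15·y_{n+1}] ⇒ (1 − 13/15z)y_{n+1} = (1 + 2/15z)y_n
  R(z) = (1 + 2/15z)/(1 − 13/15z).

Need |R(x)|<1, x<0.
x=-1.06: |R|=0.4475
x=-2: |R|=0.2683
x=-10: |R|=0.0345
x=-100: |R|=0.1407
θ=13/15≥1/2 ⇒ |1+2/15x|<|1−13/15x| ∀x<0 ⇒ unbounded interval.

unbounded; (−∞, 0).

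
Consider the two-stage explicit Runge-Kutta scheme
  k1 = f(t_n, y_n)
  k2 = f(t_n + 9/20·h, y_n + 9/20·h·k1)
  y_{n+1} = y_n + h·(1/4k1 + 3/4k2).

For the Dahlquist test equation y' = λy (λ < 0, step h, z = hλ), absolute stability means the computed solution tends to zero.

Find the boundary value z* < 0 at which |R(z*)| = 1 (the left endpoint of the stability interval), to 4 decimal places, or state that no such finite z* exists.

z* = -2.9630.

Test eqn y'=λy, z=hλ:
  k1=λy_n ⇒ h·k1=z·y_n;  k2=λ(1+9/20z)y_n ⇒ h·k2=z(1+9/20z)y_n
  y_{n+1}/y_n = 1 + 1/4z + 3/4z(1+9/20z) = 1 + z + 27/80z²
  Hence R(z) = 1 + z + 27/80z².

Need |R(x)|<1, x<0.
x=-1.03: |R|=0.3281
R=1: x+27/80x²=0 ⇒ x=−80/27=-2.9630; min R=1−1/(4·27/80)=0.2593>−1
Confirm numerically:
  x=-2.687: |R|=0.74974 <1
  x=-1.637: |R|=0.26742 <1
  x=-1.497: |R|=0.25934 <1
  x=-3.351: |R|=1.43886 >1
  x=-3.048: |R|=1.08748 >1
So |R|<1 on (-2.9630, 0).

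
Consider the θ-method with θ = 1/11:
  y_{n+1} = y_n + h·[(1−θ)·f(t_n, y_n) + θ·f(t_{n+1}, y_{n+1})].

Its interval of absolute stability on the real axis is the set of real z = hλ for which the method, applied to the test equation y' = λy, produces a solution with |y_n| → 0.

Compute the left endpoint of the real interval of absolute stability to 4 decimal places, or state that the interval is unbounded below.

Set f=λy, z=hλ:
  y_{n+1} = y_n + z·[10/11·y_n + 1/11·y_{n+1}] ⇒ (1 − 1/11z)y_{n+1} = (1 + 10/11z)y_n
  R(z) = (1 + 10/11z)/(1 − 1/11z).

Boundary: |R(x)|=1, x<0.
x=-0.51: |R|=0.5126
R=−1: 1+10/11x = −1+1/11x ⇒ -9/11x=2 ⇒ x=2/(-9/11)=-2.4444
Confirm numerically:
  x=-2.140: |R|=0.79148 <1
  x=-1.906: |R|=0.62452 <1
  x=-1.317: |R|=0.17618 <1
  x=-2.906: |R|=1.29872 >1
  x=-2.809: |R|=1.23760 >1
Interval (-2.4444, 0).

z* = -2.4444.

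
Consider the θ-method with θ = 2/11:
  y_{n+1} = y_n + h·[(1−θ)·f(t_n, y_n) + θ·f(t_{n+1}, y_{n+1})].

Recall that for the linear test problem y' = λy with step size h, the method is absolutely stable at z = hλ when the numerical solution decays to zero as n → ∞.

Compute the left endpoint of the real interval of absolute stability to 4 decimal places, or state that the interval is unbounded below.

left endpoint -3.1429.

Test eqn y'=λy, z=hλ:
  y_{n+1} = y_n + z·[9/11·y_n + 2/11·y_{n+1}] ⇒ (1 − 2/11z)y_{n+1} = (1 + 9/11z)y_n
  Hence R(z) = (1 + 9/11z)/(1 − 2/11z).

Boundary: |R(x)|=1, x<0.
x=-1.37: |R|=0.0968
R=−1: 1+9/11x = −1+2/11x ⇒ -7/11x=2 ⇒ x=2/(-7/11)=-3.1429
Confirm numerically:
  x=-2.296: |R|=0.61981 <1
  x=-2.148: |R|=0.54472 <1
  x=-1.377: |R|=0.10128 <1
  x=-3.393: |R|=1.09845 >1
  x=-3.346: |R|=1.08038 >1
So |R|<1 on (-3.1429, 0).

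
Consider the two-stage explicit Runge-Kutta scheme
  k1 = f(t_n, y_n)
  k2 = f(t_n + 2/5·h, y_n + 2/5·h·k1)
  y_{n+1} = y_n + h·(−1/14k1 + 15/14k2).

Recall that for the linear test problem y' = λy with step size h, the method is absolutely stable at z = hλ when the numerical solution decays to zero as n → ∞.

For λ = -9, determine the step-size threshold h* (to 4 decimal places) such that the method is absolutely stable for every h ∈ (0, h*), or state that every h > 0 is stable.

On y'=λy, z=hλ:
  k1=λy_n ⇒ h·k1=z·y_n;  k2=λ(1+2/5z)y_n ⇒ h·k2=z(1+2/5z)y_n
  y_{n+1}/y_n = 1 − 1/14z + 15/14z(1+2/5z) = 1 + z + 3/7z²
  R(z) = 1 + z + 3/7z².

Boundary: |R(x)|=1, x<0.
x=-1.45: |R|=0.4511
R=1: x+3/7x²=0 ⇒ x=−7/3=-2.3333; min R=1−1/(4·3/7)=0.4167>−1
Confirm numerically:
  x=-2.022: |R|=0.73021 <1
  x=-1.971: |R|=0.69393 <1
  x=-1.265: |R|=0.42081 <1
  x=-1.191: |R|=0.41692 <1
  x=-2.882: |R|=1.67768 >1
  x=-2.609: |R|=1.30823 >1
  x=-2.451: |R|=1.12360 >1
Stable set (-2.3333, 0).

(-2.3333,0); λ=-9 ⇒ h* = (7/3)/9 = 0.2593.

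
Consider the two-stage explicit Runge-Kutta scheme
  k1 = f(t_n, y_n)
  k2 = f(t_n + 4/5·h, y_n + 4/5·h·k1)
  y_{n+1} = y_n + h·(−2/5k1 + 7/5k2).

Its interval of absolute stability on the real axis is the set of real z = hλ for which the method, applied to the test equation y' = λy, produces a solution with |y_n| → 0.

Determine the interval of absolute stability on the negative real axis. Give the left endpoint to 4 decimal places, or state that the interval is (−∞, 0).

z∈(-0.8929,0).

Test eqn y'=λy, z=hλ:
  k1=λy_n ⇒ h·k1=z·y_n;  k2=λ(1+4/5z)y_n ⇒ h·k2=z(1+4/5z)y_n
  y_{n+1}/y_n = 1 − 2/5z + 7/5z(1+4/5z) = 1 + z + 28/25z²
  so R(z) = 1 + z + 28/25z².

Solve |R(x)|<1 on ℝ⁻.
x=-0.86: |R|=0.9684
R=1: x+28/25x²=0 ⇒ x=−25/28=-0.8929; min R=1−1/(4·28/25)=0.7768>−1
Confirm numerically:
  x=-0.637: |R|=0.81746 <1
  x=-0.623: |R|=0.81170 <1
  x=-0.593: |R|=0.80085 <1
  x=-0.522: |R|=0.78318 <1
  x=-1.212: |R|=1.43322 >1
  x=-0.973: |R|=1.08734 >1
Stable set (-0.8929, 0).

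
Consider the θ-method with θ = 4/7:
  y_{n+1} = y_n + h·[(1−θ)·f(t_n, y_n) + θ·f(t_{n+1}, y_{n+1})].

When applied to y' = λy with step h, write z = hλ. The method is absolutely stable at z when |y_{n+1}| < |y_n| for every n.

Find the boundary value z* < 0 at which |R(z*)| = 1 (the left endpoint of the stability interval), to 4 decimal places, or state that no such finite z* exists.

With y'=λy (z=hλ):
  y_{n+1} = y_n + z·[3/7·y_n + 4/7·y_{n+1}] ⇒ (1 − 4/7z)y_{n+1} = (1 + 3/7z)y_n
  R(z) = (1 + 3/7z)/(1 − 4/7z).

Solve |R(x)|<1 on ℝ⁻.
x=-1.43: |R|=0.2131
x=-2: |R|=0.0667
x=-10: |R|=0.4894
x=-100: |R|=0.7199
θ=4/7≥1/2 ⇒ |1+3/7x|<|1−4/7x| ∀x<0 ⇒ unbounded interval.

(−∞, 0) — no finite endpoint.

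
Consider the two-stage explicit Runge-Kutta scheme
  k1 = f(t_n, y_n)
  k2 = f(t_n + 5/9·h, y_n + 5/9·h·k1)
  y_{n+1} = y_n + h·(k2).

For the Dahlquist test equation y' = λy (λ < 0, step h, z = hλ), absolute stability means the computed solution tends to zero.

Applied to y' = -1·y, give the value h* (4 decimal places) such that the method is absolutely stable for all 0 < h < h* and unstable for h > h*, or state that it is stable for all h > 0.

(-1.8000,0); λ=-1 ⇒ h* = (9/5)/1 = 1.8000.

Test eqn y'=λy, z=hλ:
  k1=λy_n ⇒ h·k1=z·y_n;  k2=λ(1+5/9z)y_n ⇒ h·k2=z(1+5/9z)y_n
  y_{n+1}/y_n = 1 + z(1+5/9z) = 1 + z + 5/9z²
  Hence R(z) = 1 + z + 5/9z².

Boundary: |R(x)|=1, x<0.
x=-0.7: |R|=0.5722
R=1: x+5/9x²=0 ⇒ x=−9/5=-1.8000; min R=1−1/(4·5/9)=0.5500>−1
Confirm numerically:
  x=-1.568: |R|=0.79790 <1
  x=-1.469: |R|=0.72987 <1
  x=-0.948: |R|=0.55128 <1
  x=-2.346: |R|=1.71162 >1
  x=-2.333: |R|=1.69083 >1
Stable set (-1.8000, 0).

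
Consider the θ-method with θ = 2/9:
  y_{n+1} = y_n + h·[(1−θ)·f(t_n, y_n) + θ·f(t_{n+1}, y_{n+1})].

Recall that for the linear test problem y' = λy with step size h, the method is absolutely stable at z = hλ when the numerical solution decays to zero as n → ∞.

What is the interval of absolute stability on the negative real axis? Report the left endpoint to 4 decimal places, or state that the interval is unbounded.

Test eqn y'=λy, z=hλ:
  y_{n+1} = y_n + z·[7/9·y_n + 2/9·y_{n+1}] ⇒ (1 − 2/9z)y_{n+1} = (1 + 7/9z)y_n
  so R(z) = (1 + 7/9z)/(1 − 2/9z).

Solve |R(x)|<1 on ℝ⁻.
x=-0.78: |R|=0.3352
R=−1: 1+7/9x = −1+2/9x ⇒ -5/9x=2 ⇒ x=2/(-5/9)=-3.6000
Confirm numerically:
  x=-2.625: |R|=0.65789 <1
  x=-2.610: |R|=0.65190 <1
  x=-2.233: |R|=0.49243 <1
  x=-1.512: |R|=0.13174 <1
  x=-4.080: |R|=1.13986 >1
  x=-3.669: |R|=1.02112 >1
  x=-3.653: |R|=1.01625 >1
Stable set (-3.6000, 0).

(-3.6000, 0).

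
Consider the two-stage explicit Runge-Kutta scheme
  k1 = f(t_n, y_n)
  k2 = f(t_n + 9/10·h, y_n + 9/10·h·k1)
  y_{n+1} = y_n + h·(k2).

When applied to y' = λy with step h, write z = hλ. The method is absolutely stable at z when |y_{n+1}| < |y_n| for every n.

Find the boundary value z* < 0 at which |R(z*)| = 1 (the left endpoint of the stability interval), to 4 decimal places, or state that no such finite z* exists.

left endpoint -1.1111.

With y'=λy (z=hλ):
  k1=λy_n ⇒ h·k1=z·y_n;  k2=λ(1+9/10z)y_n ⇒ h·k2=z(1+9/10z)y_n
  y_{n+1}/y_n = 1 + z(1+9/10z) = 1 + z + 9/10z²
  ⇒ R(z) = 1 + z + 9/10z².

Need |R(x)|<1, x<0.
x=-1.31: |R|=1.2345
R=1: x+9/10x²=0 ⇒ x=−10/9=-1.1111; min R=1−1/(4·9/10)=0.7222>−1
Confirm numerically:
  x=-0.974: |R|=0.87981 <1
  x=-0.932: |R|=0.84976 <1
  x=-0.878: |R|=0.81580 <1
  x=-0.456: |R|=0.73114 <1
  x=-1.540: |R|=1.59444 >1
  x=-1.361: |R|=1.30609 >1
  x=-1.292: |R|=1.21034 >1
So |R|<1 on (-1.1111, 0).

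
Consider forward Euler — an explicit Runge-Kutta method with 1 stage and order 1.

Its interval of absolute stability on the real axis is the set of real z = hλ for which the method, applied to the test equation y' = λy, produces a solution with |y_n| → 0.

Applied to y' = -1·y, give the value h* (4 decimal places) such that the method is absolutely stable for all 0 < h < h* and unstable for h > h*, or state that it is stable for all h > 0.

On y'=λy, z=hλ:
  order 1, 1-stage ⇒ R(z)=1+z
  (e.g. R(-0.83)=0.17000, |R|=0.17000)

Find x<0 with |R(x)|<1.
x=-0.83: |R|=0.1700
|R(-2.01)|=1.0100 |R(-0.63)|=0.3700 |R(-0.54)|=0.4600
Bisect:
  x_lo=-2.7067 |R|=1.7067  x_hi=-0.2611 |R|=0.7389
  mid=-1.48391 |R|=0.48391 →hi
  mid=-2.09532 |R|=1.09532 →lo
  mid=-1.78961 |R|=0.78961 →hi
  mid=-1.94247 |R|=0.94247 →hi
  mid=-2.01889 |R|=1.01889 →lo
  mid=-1.98068 |R|=0.98068 →hi
  mid=-1.99979 |R|=0.99979 →hi
  mid=-2.00934 |R|=1.00934 →lo
  ...
  [-2.00009,-1.99994] ⇒ x*=-2.0000
So |R|<1 on (-2.0000, 0).

(-2.0000,0); λ=-1 ⇒ h* = 2.0000.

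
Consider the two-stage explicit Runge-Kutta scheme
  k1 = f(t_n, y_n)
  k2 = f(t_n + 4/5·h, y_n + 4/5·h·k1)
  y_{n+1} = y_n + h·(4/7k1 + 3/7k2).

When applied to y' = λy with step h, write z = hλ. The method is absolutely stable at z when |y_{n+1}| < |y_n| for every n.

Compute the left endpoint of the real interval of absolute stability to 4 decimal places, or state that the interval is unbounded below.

On y'=λy, z=hλ:
  k1=λy_n ⇒ h·k1=z·y_n;  k2=λ(1+4/5z)y_n ⇒ h·k2=z(1+4/5z)y_n
  y_{n+1}/y_n = 1 + 4/7z + 3/7z(1+4/5z) = 1 + z + 12/35z²
  R(z) = 1 + z + 12/35z².

Need |R(x)|<1, x<0.
x=-0.91: |R|=0.3739
R=1: x+12/35x²=0 ⇒ x=−35/12=-2.9167; min R=1−1/(4·12/35)=0.2708>−1
Confirm numerically:
  x=-2.081: |R|=0.40376 <1
  x=-1.865: |R|=0.32753 <1
  x=-1.458: |R|=0.27083 <1
  x=-3.296: |R|=1.42867 >1
  x=-3.169: |R|=1.27416 >1
  x=-3.115: |R|=1.21182 >1
Stable set (-2.9167, 0).

z* = -2.9167.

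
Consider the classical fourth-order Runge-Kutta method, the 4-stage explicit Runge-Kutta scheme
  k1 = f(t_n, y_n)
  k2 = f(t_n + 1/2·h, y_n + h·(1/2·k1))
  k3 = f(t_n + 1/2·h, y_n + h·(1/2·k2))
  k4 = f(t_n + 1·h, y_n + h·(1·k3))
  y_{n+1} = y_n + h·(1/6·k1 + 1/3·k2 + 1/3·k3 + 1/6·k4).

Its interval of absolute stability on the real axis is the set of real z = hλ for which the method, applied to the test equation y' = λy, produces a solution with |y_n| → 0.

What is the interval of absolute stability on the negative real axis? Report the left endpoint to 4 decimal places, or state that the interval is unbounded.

On y'=λy, z=hλ:
  order 4, 4-stage ⇒ R(z)=1+z+z^2/2+z^3/6+z^4/24
  (e.g. R(-1.06)=0.35590, |R|=0.35590)

Boundary: |R(x)|=1, x<0.
x=-1.06: |R|=0.3559
|R(-3)|=1.3750 |R(-2.29)|=0.4764 |R(-1.91)|=0.3073
Bisect:
  x_lo=-3.6658 |R|=3.3674  x_hi=-0.1138 |R|=0.8924
  mid=-1.88983 |R|=0.30246 →hi
  mid=-2.77783 |R|=0.98881 →hi
  mid=-3.22184 |R|=1.88392 →lo
  mid=-2.99983 |R|=1.37467 →lo
  mid=-2.88883 |R|=1.16766 →lo
  mid=-2.83333 |R|=1.07488 →lo
  mid=-2.80558 |R|=1.03102 →lo
  ...
  [-2.78542,-2.78520] ⇒ x*=-2.7853
So |R|<1 on (-2.7853, 0).

z∈(-2.7853,0).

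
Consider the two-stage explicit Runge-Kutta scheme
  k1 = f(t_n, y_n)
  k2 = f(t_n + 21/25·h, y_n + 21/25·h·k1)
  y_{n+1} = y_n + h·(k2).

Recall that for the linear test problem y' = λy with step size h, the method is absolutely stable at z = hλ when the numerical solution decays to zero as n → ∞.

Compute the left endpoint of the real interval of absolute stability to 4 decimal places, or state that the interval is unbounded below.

With y'=λy (z=hλ):
  k1=λy_n ⇒ h·k1=z·y_n;  k2=λ(1+21/25z)y_n ⇒ h·k2=z(1+21/25z)y_n
  y_{n+1}/y_n = 1 + z(1+21/25z) = 1 + z + 21/25z²
  ⇒ R(z) = 1 + z + 21/25z².

Need |R(x)|<1, x<0.
x=-0.67: |R|=0.7071
R=1: x+21/25x²=0 ⇒ x=−25/21=-1.1905; min R=1−1/(4·21/25)=0.7024>−1
Confirm numerically:
  x=-1.013: |R|=0.84898 <1
  x=-0.725: |R|=0.71653 <1
  x=-0.595: |R|=0.70238 <1
  x=-1.767: |R|=1.85572 >1
  x=-1.528: |R|=1.43322 >1
So |R|<1 on (-1.1905, 0).

z* = -1.1905.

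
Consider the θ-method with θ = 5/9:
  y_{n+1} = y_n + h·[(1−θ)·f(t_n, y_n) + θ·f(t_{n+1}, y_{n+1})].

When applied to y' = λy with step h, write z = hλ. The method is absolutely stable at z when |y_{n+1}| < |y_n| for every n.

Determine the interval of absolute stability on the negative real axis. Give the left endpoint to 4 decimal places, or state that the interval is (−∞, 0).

Test eqn y'=λy, z=hλ:
  y_{n+1} = y_n + z·[4/9·y_n + 5/9·y_{n+1}] ⇒ (1 − 5/9z)y_{n+1} = (1 + 4/9z)y_n
  Hence R(z) = (1 + 4/9z)/(1 − 5/9z).

Solve |R(x)|<1 on ℝ⁻.
x=-1.07: |R|=0.3289
x=-2: |R|=0.0526
x=-10: |R|=0.5254
x=-100: |R|=0.7682
θ=5/9≥1/2 ⇒ |1+4/9x|<|1−5/9x| ∀x<0 ⇒ unbounded interval.

interval (−∞, 0).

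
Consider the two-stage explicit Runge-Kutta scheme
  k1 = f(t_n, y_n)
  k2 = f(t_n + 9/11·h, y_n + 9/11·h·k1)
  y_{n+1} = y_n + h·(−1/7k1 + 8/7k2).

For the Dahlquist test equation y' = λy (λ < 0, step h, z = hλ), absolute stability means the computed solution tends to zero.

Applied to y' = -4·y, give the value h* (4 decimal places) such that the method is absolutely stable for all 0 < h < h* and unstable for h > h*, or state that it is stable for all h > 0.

Test eqn y'=λy, z=hλ:
  k1=λy_n ⇒ h·k1=z·y_n;  k2=λ(1+9/11z)y_n ⇒ h·k2=z(1+9/11z)y_n
  y_{n+1}/y_n = 1 − 1/7z + 8/7z(1+9/11z) = 1 + z + 72/77z²
  Hence R(z) = 1 + z + 72/77z².

Boundary: |R(x)|=1, x<0.
x=-0.81: |R|=0.8035
R=1: x+72/77x²=0 ⇒ x=−77/72=-1.0694; min R=1−1/(4·72/77)=0.7326>−1
Confirm numerically:
  x=-0.839: |R|=0.81921 <1
  x=-0.672: |R|=0.75026 <1
  x=-0.625: |R|=0.74026 <1
  x=-1.590: |R|=1.77394 >1
  x=-1.480: |R|=1.56817 >1
Interval (-1.0694, 0).

(-1.0694,0); λ=-4 ⇒ h* = (77/72)/4 = 0.2674.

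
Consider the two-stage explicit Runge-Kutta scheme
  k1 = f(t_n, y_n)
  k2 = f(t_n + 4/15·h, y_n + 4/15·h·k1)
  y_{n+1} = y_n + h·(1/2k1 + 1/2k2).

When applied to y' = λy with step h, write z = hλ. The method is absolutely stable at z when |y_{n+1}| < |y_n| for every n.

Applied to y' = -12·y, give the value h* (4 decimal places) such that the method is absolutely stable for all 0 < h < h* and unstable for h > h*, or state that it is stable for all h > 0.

Set f=λy, z=hλ:
  k1=λy_n ⇒ h·k1=z·y_n;  k2=λ(1+4/15z)y_n ⇒ h·k2=z(1+4/15z)y_n
  y_{n+1}/y_n = 1 + 1/2z + 1/2z(1+4/15z) = 1 + z + 2/15z²
  ⇒ R(z) = 1 + z + 2/15z².

Boundary: |R(x)|=1, x<0.
x=-0.78: |R|=0.3011
R=1: x+2/15x²=0 ⇒ x=−15/2=-7.5000; min R=1−1/(4·2/15)=-0.8750>−1
Confirm numerically:
  x=-6.808: |R|=0.37185 <1
  x=-5.747: |R|=0.34327 <1
  x=-3.657: |R|=0.87385 <1
  x=-8.094: |R|=1.64104 >1
  x=-8.009: |R|=1.54354 >1
  x=-7.553: |R|=1.05337 >1
Stable set (-7.5000, 0).

(-7.5000,0); λ=-12 ⇒ h* = (15/2)/12 = 0.6250.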